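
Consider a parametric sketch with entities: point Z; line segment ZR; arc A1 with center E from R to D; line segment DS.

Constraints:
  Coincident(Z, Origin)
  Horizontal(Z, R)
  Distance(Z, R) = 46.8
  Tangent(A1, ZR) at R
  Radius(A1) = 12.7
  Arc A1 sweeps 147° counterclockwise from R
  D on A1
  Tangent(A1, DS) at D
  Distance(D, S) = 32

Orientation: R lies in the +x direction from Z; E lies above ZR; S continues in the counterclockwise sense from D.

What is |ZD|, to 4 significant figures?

58.57

Z is at the origin; ZR is horizontal with |ZR| = 46.8 and R on the +x side, so R = (46.80, 0.000). A1 meets ZR tangentially, so ER is at right angles to ZR, so E = R + (0, 12.7) = (46.80, 12.70). On A1, R sits at bearing -90° from E; a 147° counterclockwise sweep puts D at bearing 57°, so D = E + 12.7·(cos 57°, sin 57°) = (53.72, 23.35). Then |ZD| = |D − Z| = 58.57.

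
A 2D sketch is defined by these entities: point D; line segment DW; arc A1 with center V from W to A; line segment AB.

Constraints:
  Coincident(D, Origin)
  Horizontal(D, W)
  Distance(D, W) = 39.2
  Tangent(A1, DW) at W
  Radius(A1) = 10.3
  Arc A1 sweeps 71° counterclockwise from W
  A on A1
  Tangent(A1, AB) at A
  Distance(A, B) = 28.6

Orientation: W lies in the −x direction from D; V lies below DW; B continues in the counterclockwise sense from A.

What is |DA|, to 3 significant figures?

49.4

D is at the origin; D and W share the same y with |DW| = 39.2 and W on the −x side, so W = (-39.2, 0.00). Tangency of A1 to DW means the radius VW is perpendicular to DW, so V = W + (0, -10.3) = (-39.2, -10.3). On A1, W sits at bearing 90° from V; a 71° counterclockwise sweep puts A at bearing 161°, so A = V + 10.3·(cos 161°, sin 161°) = (-48.9, -6.95). Then |DA| = |A − D| = 49.4.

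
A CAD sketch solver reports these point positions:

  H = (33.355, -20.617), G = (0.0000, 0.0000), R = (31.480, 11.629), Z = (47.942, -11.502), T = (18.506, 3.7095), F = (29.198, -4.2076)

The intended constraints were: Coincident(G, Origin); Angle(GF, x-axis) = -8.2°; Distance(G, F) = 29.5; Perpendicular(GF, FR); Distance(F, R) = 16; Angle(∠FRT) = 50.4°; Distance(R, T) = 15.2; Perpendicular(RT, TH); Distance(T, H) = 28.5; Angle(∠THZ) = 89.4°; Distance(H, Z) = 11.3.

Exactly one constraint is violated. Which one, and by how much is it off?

Distance(H, Z) = 11.3 — off by 5.90.

G = (0.00, 0.00) ✓; GF at -8.200° ✓; |GF| = 29.50 ✓; ∠(GF, FR) = 90.00° ✓; |FR| = 16.00 ✓; ∠FRT = 50.40° ✓; |RT| = 15.20 ✓; ∠(RT, TH) = 90.00° ✓; |TH| = 28.50 ✓; ∠THZ = 89.40° ✓; |HZ| = 17.20 ✗.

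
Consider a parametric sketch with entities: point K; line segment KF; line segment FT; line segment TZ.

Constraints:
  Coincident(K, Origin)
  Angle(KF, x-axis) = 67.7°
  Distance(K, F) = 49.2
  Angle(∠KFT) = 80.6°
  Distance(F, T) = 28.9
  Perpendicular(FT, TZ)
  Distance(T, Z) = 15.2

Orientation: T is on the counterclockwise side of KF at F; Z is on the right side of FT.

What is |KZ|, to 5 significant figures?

67.067

K is at the origin; KF runs at 67.7° with length 49.2, so F = 49.2·(cos 67.7°, sin 67.7°) = (18.669, 45.520). ∠KFT = 80.6°, so FT runs at 67.7° + (180° − 80.6°) = 167.10° from the x-axis; with |FT| = 28.9, T = F + 28.9·(cos 167.10°, sin 167.10°) = (-9.5014, 51.972). FT ⟂ TZ; with |TZ| = 15.2 on the right of FT, Z = T + 15.2·(0.22325, 0.97476) = (-6.1080, 66.789). Then |KZ| = |Z − K| = 67.067.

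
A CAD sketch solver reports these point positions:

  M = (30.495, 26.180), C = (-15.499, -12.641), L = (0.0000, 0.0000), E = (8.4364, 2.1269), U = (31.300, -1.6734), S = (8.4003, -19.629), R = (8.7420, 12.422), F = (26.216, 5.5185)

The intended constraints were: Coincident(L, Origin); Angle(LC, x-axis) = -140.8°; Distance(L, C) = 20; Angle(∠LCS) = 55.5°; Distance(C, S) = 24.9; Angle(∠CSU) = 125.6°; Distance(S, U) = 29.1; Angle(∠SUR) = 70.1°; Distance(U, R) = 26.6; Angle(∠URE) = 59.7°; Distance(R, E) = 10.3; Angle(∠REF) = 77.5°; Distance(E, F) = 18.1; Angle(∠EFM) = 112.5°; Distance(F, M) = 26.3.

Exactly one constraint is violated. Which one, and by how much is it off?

Distance(F, M) = 26.3 — off by 5.20.

L = (0.00, 0.00) ✓; LC at -140.8° ✓; |LC| = 20.00 ✓; ∠LCS = 55.50° ✓; |CS| = 24.90 ✓; ∠CSU = 125.6° ✓; |SU| = 29.10 ✓; ∠SUR = 70.10° ✓; |UR| = 26.60 ✓; ∠URE = 59.70° ✓; |RE| = 10.30 ✓; ∠REF = 77.50° ✓; |EF| = 18.10 ✓; ∠EFM = 112.5° ✓; |FM| = 21.10 ✗.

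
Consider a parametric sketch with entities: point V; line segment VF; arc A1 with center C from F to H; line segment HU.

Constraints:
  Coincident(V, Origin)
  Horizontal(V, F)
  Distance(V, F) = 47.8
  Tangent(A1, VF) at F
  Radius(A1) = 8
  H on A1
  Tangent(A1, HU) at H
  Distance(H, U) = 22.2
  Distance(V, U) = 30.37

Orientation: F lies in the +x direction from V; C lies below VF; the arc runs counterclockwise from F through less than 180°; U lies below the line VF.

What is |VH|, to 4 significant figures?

42.68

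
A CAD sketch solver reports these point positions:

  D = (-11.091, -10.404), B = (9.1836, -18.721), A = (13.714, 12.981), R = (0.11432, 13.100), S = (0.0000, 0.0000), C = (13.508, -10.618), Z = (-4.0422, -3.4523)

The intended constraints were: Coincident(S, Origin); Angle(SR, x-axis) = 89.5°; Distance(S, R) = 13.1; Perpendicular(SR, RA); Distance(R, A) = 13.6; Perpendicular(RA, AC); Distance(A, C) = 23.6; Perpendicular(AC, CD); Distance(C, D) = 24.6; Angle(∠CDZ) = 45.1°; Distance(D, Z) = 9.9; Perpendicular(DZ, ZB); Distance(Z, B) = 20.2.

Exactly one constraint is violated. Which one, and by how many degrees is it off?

Perpendicular(DZ, ZB) — off by 3.70°.

S = (0.00, 0.00) ✓; SR at 89.50° ✓; |SR| = 13.10 ✓; ∠(SR, RA) = 90.00° ✓; |RA| = 13.60 ✓; ∠(RA, AC) = 90.00° ✓; |AC| = 23.60 ✓; ∠(AC, CD) = 90.00° ✓; |CD| = 24.60 ✓; ∠CDZ = 45.10° ✓; |DZ| = 9.900 ✓; ∠(DZ, ZB) = 93.70° ✗; |ZB| = 20.20 ✓.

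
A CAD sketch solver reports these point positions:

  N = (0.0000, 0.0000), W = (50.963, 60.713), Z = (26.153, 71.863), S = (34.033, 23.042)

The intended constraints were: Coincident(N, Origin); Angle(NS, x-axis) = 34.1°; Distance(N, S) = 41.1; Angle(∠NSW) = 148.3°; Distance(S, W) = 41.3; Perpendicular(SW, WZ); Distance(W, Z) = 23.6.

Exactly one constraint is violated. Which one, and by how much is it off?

Distance(W, Z) = 23.6 — off by 3.60.

N = (0.00, 0.00) ✓; NS at 34.10° ✓; |NS| = 41.10 ✓; ∠NSW = 148.3° ✓; |SW| = 41.30 ✓; ∠(SW, WZ) = 90.00° ✓; |WZ| = 27.20 ✗.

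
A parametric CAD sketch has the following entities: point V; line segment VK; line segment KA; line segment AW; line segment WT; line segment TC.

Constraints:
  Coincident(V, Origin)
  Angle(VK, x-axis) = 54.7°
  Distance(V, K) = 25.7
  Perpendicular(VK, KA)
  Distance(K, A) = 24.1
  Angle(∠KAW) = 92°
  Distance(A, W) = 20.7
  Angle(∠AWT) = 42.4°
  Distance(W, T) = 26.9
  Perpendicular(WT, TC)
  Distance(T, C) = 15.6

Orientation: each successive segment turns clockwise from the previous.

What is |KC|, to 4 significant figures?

19.58

V is at the origin; VK runs at 54.7° with length 25.7, so K = (14.85, 20.97). The perpendicularity gives KA at right angles to VK, so KA runs at -35.30°; with |KA| = 24.1, A = (34.52, 7.048). ∠KAW = 92.0° gives AW at -123.3° from the x-axis; with |AW| = 20.7, W = (23.16, -10.25). ∠AWT = 42.4° gives WT at 99.10° from the x-axis; with |WT| = 26.9, T = (18.90, 16.31). The perpendicularity gives TC at right angles to WT, so TC runs at 9.100°; with |TC| = 15.6, C = (34.30, 18.78). Then |KC| = |C − K| = 19.58.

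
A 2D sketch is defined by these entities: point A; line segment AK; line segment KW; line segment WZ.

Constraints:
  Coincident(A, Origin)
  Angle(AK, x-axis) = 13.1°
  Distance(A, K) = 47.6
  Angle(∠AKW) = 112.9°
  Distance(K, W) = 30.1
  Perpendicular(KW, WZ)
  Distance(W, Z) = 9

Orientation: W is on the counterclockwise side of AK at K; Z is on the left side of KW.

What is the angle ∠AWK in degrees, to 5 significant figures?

42.045°

A is at the origin; AK runs at 13.1° with length 47.6, so K = 47.6·(cos 13.1°, sin 13.1°) = (46.361, 10.789). ∠AKW = 112.9°, so KW runs at 13.1° + (180° − 112.9°) = 80.200° from the x-axis; with |KW| = 30.1, W = K + 30.1·(cos 80.200°, sin 80.200°) = (51.485, 40.449). Then cos ∠AWK = WA·WK / (|WA||WK|), giving 42.045°.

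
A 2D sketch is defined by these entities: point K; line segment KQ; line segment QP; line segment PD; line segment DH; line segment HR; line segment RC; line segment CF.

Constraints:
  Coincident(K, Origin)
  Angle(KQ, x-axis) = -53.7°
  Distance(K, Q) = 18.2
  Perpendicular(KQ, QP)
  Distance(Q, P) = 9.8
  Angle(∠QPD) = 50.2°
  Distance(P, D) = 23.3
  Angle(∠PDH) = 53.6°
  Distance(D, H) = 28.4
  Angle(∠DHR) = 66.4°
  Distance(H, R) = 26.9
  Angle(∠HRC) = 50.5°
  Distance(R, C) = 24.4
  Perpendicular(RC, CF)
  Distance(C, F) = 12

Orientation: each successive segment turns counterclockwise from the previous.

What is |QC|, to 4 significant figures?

11.49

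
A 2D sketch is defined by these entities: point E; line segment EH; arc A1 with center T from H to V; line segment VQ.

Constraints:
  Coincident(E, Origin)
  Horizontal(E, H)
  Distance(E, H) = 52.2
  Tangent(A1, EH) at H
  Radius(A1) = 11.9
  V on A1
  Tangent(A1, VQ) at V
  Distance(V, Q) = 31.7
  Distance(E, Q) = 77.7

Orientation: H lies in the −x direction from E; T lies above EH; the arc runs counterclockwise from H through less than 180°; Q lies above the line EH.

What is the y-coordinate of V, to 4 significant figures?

19.81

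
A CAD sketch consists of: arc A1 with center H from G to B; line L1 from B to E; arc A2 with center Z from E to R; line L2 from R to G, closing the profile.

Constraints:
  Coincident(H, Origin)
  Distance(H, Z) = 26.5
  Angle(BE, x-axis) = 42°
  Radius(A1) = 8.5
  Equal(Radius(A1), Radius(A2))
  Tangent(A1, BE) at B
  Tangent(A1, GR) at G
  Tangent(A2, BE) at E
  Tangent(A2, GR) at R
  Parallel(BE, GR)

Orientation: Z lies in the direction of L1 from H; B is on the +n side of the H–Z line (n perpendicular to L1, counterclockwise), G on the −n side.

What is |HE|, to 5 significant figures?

27.830

The slot axis is L1's direction at 42.0°, so u = (cos 42.0°, sin 42.0°) = (0.74314, 0.66913) and n = (−sin 42.0°, cos 42.0°) = (-0.66913, 0.74314). H is at the origin and Z lies 26.5 along u from H, so Z = 26.5·u = (19.693, 17.732). Tangency of A1 to both parallel lines with radius 8.5 puts B and G at H ± 8.5·n: B = (-5.6876, 6.3167), G = (5.6876, -6.3167). Equal radii place E and R the same way about Z: E = Z + 8.5·n = (14.006, 24.049), R = Z − 8.5·n = (25.381, 11.415). Then |HE| = |E − H| = 27.830.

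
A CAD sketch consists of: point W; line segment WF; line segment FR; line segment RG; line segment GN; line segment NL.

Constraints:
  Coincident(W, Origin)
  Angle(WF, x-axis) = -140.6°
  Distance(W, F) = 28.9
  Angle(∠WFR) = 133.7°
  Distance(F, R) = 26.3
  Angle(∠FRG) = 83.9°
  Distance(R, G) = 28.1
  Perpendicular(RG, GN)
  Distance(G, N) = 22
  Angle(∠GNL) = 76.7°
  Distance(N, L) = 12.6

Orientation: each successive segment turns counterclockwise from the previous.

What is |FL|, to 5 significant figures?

14.826

The perpendicularity gives GN at right angles to RG, so GN runs at 91.800°; with |GN| = 22.0, N = (3.0912, -21.698). ∠GNL = 76.7° gives NL at -164.90° from the x-axis; with |NL| = 12.6, L = (-9.0738, -24.980). Then |FL| = |L − F| = 14.826.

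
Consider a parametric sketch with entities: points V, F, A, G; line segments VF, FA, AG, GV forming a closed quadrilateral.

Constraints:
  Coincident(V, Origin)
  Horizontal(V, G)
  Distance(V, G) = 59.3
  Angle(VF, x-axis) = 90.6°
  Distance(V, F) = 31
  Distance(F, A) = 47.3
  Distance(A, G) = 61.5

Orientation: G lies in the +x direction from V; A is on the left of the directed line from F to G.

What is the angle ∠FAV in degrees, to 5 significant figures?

21.659°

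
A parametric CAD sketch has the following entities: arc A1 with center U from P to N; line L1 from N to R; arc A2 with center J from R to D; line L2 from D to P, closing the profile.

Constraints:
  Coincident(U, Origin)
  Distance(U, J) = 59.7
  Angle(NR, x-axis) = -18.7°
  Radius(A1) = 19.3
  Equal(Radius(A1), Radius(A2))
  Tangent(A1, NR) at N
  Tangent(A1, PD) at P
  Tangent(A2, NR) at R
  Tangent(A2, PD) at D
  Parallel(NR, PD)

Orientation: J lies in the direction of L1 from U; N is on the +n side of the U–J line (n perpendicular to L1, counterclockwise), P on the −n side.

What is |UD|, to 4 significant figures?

62.74

The slot axis is L1's direction at -18.7°, so u = (cos -18.7°, sin -18.7°) = (0.9472, -0.3206) and n = (−sin -18.7°, cos -18.7°) = (0.3206, 0.9472). U is at the origin and J lies 59.7 along u from U, so J = 59.7·u = (56.55, -19.14). Tangency of A1 to both parallel lines with radius 19.3 puts N and P at U ± 19.3·n: N = (6.188, 18.28), P = (-6.188, -18.28). Equal radii place R and D the same way about J: R = J + 19.3·n = (62.74, -0.8594), D = J − 19.3·n = (50.36, -37.42). Then |UD| = |D − U| = 62.74.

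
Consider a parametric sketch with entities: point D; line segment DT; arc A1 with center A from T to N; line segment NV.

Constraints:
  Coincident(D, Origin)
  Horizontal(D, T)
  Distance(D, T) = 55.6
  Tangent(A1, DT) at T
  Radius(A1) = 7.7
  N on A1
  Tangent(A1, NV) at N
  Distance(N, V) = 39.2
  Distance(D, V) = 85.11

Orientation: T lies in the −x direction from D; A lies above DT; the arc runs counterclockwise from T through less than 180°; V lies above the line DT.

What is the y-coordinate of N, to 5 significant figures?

12.341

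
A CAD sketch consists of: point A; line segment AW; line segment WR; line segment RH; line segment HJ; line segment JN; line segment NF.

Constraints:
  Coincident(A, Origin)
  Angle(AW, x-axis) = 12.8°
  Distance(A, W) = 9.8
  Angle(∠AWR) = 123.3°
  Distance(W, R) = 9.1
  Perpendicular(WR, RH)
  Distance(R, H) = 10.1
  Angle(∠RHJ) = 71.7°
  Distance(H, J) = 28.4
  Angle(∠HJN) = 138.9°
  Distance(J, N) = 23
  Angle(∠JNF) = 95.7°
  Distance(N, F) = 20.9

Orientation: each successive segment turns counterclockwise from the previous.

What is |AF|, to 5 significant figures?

39.861

∠HJN = 138.9° gives JN at -51.100° from the x-axis; with |JN| = 23.0, N = (16.636, -32.047). ∠JNF = 95.7° gives NF at 33.200° from the x-axis; with |NF| = 20.9, F = (34.124, -20.603). Then |AF| = |F − A| = 39.861.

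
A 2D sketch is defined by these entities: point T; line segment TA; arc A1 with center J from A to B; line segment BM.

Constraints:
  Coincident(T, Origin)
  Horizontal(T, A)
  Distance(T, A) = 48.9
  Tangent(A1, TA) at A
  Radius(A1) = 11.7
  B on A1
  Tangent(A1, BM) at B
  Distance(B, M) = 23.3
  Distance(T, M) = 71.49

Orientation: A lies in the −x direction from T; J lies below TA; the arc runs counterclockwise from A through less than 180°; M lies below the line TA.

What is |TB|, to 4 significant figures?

61.41

T is at the origin; TA is horizontal with |TA| = 48.9 and A on the −x side, so A = (-48.90, 0.000). The tangent condition forces JA to be normal to TA, so J = A + (0, -11.7) = (-48.90, -11.70). Since JB ⟂ BM (tangency), |JM| = √(11.7² + 23.3²) = 26.07 regardless of where B sits on A1. So M lies on both circle(T, 71.49) and circle(J, 26.07); the below-TA intersection is M = (-63.13, -33.55). B is the foot of the tangent from M: B = (-60.53, -10.39).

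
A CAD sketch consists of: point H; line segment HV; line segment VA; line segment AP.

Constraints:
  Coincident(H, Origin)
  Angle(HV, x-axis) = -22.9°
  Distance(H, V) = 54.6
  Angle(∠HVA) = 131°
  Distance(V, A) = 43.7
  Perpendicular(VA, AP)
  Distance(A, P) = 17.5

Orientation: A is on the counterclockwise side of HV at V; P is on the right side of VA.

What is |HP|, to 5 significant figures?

98.844

H is at the origin; HV runs at -22.9° with length 54.6, so V = 54.6·(cos -22.9°, sin -22.9°) = (50.297, -21.246). ∠HVA = 131.0°, so VA runs at -22.9° + (180° − 131.0°) = 26.100° from the x-axis; with |VA| = 43.7, A = V + 43.7·(cos 26.100°, sin 26.100°) = (89.541, -2.0208). VA ⟂ AP; with |AP| = 17.5 on the right of VA, P = A + 17.5·(0.43994, -0.89803) = (97.239, -17.736). Then |HP| = |P − H| = 98.844.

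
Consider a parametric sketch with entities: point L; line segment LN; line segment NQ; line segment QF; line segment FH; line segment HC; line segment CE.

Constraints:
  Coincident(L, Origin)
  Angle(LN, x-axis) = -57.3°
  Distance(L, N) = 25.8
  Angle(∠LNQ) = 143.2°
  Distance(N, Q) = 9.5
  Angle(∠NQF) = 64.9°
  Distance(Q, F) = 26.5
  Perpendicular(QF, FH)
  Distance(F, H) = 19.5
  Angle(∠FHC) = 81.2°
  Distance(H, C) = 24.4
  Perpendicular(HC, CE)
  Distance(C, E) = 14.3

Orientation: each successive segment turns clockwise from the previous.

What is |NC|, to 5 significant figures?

7.3502

L is at the origin; LN runs at -57.3° with length 25.8, so N = (13.938, -21.711). ∠LNQ = 143.2° gives NQ at -94.100° from the x-axis; with |NQ| = 9.5, Q = (13.259, -31.187). ∠NQF = 64.9° gives QF at 150.80° from the x-axis; with |QF| = 26.5, F = (-9.8735, -18.258). QF ⟂ FH, so FH runs at 60.800°; with |FH| = 19.5, H = (-0.36020, -1.2364). ∠FHC = 81.2° gives HC at -38.000° from the x-axis; with |HC| = 24.4, C = (18.867, -16.259). Then |NC| = |C − N| = 7.3502.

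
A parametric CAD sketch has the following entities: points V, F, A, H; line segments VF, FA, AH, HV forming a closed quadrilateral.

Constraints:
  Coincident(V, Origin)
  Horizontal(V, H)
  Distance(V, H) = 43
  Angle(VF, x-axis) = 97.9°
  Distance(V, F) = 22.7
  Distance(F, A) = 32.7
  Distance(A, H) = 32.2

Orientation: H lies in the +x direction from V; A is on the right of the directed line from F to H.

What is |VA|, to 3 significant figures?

13.4

Checks: VF at 97.90° ✓; |FA| = 32.70 ✓; |AH| = 32.20 ✓.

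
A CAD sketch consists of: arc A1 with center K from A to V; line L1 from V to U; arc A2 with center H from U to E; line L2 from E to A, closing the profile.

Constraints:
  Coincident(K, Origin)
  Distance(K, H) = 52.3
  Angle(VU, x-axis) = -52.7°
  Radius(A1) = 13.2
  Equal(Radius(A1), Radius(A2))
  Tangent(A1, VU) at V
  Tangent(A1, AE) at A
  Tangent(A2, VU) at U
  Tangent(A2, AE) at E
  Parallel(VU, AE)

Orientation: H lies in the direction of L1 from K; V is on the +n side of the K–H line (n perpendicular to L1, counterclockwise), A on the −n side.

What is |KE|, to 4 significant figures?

53.94

Tangency of A1 to both parallel lines with radius 13.2 puts V and A at K ± 13.2·n: V = (10.50, 7.999), A = (-10.50, -7.999). Equal radii place U and E the same way about H: U = H + 13.2·n = (42.19, -33.60), E = H − 13.2·n = (21.19, -49.60). Then |KE| = |E − K| = 53.94.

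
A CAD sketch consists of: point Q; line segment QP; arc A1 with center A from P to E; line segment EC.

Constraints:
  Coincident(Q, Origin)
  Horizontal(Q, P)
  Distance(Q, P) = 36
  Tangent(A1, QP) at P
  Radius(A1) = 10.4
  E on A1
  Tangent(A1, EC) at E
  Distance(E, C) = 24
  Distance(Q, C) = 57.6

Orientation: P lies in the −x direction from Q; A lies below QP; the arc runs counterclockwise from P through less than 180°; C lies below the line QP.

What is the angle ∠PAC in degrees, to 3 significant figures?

157°

Q is at the origin; Q and P share the same y with |QP| = 36.0 and P on the −x side, so P = (-36.0, 0.00). The tangent condition forces AP to be normal to QP, so A = P + (0, -10.4) = (-36.0, -10.4). Since AE ⟂ EC (tangency), |AC| = √(10.4² + 24.0²) = 26.2 regardless of where E sits on A1. So C lies on both circle(Q, 57.6) and circle(A, 26.2); the below-QP intersection is C = (-46.1, -34.5). E is the foot of the tangent from C: E = (-46.4, -10.5).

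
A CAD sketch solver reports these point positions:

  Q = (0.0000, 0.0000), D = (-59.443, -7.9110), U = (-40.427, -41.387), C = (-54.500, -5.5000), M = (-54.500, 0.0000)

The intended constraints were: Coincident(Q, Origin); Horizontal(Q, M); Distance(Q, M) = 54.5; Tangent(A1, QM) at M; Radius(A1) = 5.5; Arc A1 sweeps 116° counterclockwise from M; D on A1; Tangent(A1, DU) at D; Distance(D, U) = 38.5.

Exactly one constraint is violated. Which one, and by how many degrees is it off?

Tangent(A1, DU) at D — off by 3.60°.

Q = (0.00, 0.00) ✓; Q.y = 0.00, M.y = 0.00 ✓; |QM| = 54.50 ✓; ∠(CM, MQ) = 90.00° ✓; |CM| = 5.500 ✓; bearing(C→D) − bearing(C→M) = 116.0° ✓; |CD| = 5.500 ✓; ∠(CD, DU) = 86.40° ✗; |DU| = 38.50 ✓.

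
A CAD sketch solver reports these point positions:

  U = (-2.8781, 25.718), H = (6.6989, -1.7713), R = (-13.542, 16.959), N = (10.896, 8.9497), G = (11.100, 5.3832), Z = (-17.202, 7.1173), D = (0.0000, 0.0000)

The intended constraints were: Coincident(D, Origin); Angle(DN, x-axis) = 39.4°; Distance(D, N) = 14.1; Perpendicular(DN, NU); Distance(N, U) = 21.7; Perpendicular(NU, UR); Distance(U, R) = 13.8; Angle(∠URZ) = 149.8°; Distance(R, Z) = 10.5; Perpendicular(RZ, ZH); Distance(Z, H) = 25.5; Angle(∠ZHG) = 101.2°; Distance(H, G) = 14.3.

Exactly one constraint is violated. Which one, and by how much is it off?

Distance(H, G) = 14.3 — off by 5.90.

D = (0.00, 0.00) ✓; DN at 39.40° ✓; |DN| = 14.10 ✓; ∠(DN, NU) = 90.00° ✓; |NU| = 21.70 ✓; ∠(NU, UR) = 90.00° ✓; |UR| = 13.80 ✓; ∠URZ = 149.8° ✓; |RZ| = 10.50 ✓; ∠(RZ, ZH) = 90.00° ✓; |ZH| = 25.50 ✓; ∠ZHG = 101.2° ✓; |HG| = 8.400 ✗.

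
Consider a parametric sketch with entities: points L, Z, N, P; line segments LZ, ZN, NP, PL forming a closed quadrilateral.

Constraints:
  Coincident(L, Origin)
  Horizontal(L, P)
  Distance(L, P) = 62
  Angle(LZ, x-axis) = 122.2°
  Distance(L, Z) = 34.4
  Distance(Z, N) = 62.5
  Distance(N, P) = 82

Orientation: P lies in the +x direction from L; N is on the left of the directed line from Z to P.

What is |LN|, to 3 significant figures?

77.9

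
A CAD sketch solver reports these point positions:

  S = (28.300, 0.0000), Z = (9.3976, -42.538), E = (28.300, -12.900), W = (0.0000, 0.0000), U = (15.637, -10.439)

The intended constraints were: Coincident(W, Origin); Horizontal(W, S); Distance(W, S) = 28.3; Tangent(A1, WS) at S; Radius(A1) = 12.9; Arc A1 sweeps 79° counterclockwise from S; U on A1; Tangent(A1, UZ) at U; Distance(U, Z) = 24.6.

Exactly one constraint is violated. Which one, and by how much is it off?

Distance(U, Z) = 24.6 — off by 8.10.

W = (0.00, 0.00) ✓; W.y = 0.00, S.y = 0.00 ✓; |WS| = 28.30 ✓; ∠(ES, SW) = 90.00° ✓; |ES| = 12.90 ✓; bearing(E→U) − bearing(E→S) = 79.00° ✓; |EU| = 12.90 ✓; ∠(EU, UZ) = 90.00° ✓; |UZ| = 32.70 ✗.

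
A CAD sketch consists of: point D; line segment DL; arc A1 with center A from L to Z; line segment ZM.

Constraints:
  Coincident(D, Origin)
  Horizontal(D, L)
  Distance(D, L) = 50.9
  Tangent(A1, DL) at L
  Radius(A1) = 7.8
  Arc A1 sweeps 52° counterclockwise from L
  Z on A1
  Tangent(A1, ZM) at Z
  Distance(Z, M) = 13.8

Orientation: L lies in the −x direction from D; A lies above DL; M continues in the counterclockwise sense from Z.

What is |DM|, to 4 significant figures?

38.82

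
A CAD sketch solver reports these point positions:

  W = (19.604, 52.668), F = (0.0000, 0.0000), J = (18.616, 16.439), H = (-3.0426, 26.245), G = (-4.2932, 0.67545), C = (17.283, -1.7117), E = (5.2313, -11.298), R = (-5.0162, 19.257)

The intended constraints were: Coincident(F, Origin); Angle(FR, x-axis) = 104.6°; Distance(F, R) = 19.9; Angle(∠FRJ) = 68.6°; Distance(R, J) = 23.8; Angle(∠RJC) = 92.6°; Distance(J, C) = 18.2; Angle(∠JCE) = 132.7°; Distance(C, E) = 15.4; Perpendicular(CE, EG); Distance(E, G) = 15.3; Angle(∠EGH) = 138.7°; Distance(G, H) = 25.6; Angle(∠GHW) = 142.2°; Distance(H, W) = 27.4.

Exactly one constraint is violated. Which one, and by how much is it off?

Distance(H, W) = 27.4 — off by 7.40.

F = (0.00, 0.00) ✓; FR at 104.6° ✓; |FR| = 19.90 ✓; ∠FRJ = 68.60° ✓; |RJ| = 23.80 ✓; ∠RJC = 92.60° ✓; |JC| = 18.20 ✓; ∠JCE = 132.7° ✓; |CE| = 15.40 ✓; ∠(CE, EG) = 90.00° ✓; |EG| = 15.30 ✓; ∠EGH = 138.7° ✓; |GH| = 25.60 ✓; ∠GHW = 142.2° ✓; |HW| = 34.80 ✗.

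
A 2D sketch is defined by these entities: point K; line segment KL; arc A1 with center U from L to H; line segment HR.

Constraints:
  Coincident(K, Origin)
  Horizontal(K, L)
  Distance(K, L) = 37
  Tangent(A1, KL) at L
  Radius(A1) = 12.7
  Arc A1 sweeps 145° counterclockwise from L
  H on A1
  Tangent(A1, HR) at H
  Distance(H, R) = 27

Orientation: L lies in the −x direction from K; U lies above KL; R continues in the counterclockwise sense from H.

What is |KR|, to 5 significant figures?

64.620

K is at the origin; KL is horizontal with |KL| = 37.0 and L on the −x side, so L = (-37.000, 0.0000). Tangency of A1 to KL means the radius UL is perpendicular to KL, so U = L + (0, 12.7) = (-37.000, 12.700). On A1, L sits at bearing -90° from U; a 145° counterclockwise sweep puts H at bearing 55°, so H = U + 12.7·(cos 55°, sin 55°) = (-29.716, 23.103). Since A1 is tangent to HR there, UH ⟂ HR, so HR runs along (−sin 55°, cos 55°); with |HR| = 27.0, R = (-51.833, 38.590). Then |KR| = |R − K| = 64.620.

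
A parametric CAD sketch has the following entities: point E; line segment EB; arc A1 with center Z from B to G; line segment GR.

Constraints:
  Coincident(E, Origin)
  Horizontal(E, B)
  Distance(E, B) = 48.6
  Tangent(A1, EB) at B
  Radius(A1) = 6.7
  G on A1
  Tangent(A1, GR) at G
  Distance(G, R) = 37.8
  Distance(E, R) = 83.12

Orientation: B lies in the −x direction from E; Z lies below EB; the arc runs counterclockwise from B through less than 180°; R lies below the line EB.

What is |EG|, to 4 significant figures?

54.12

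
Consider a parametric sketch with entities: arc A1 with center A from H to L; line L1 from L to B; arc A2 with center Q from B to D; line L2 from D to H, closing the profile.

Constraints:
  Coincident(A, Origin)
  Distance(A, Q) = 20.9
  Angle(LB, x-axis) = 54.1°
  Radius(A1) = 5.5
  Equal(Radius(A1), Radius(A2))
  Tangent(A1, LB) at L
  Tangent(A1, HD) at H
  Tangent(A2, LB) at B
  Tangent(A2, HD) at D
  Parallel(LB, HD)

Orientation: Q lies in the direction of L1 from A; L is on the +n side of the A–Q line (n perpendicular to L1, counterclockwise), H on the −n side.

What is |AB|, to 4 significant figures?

21.61

The slot axis is L1's direction at 54.1°, so u = (cos 54.1°, sin 54.1°) = (0.5864, 0.8100) and n = (−sin 54.1°, cos 54.1°) = (-0.8100, 0.5864). A is at the origin and Q lies 20.9 along u from A, so Q = 20.9·u = (12.26, 16.93). Tangency of A1 to both parallel lines with radius 5.5 puts L and H at A ± 5.5·n: L = (-4.455, 3.225), H = (4.455, -3.225). Equal radii place B and D the same way about Q: B = Q + 5.5·n = (7.800, 20.15), D = Q − 5.5·n = (16.71, 13.70). Then |AB| = |B − A| = 21.61.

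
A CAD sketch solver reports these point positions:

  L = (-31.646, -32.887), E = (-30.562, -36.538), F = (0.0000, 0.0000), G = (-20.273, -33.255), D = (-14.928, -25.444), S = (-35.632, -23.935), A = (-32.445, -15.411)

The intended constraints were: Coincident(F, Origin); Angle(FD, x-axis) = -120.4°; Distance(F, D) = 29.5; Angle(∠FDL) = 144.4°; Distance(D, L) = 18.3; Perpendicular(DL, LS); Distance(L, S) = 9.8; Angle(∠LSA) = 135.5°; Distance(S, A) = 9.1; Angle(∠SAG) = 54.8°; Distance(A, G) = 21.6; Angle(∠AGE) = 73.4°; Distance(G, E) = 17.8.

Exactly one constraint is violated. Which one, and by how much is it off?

Distance(G, E) = 17.8 — off by 7.00.

F = (0.00, 0.00) ✓; FD at -120.4° ✓; |FD| = 29.50 ✓; ∠FDL = 144.4° ✓; |DL| = 18.30 ✓; ∠(DL, LS) = 90.00° ✓; |LS| = 9.799 ✓; ∠LSA = 135.5° ✓; |SA| = 9.100 ✓; ∠SAG = 54.80° ✓; |AG| = 21.60 ✓; ∠AGE = 73.40° ✓; |GE| = 10.80 ✗.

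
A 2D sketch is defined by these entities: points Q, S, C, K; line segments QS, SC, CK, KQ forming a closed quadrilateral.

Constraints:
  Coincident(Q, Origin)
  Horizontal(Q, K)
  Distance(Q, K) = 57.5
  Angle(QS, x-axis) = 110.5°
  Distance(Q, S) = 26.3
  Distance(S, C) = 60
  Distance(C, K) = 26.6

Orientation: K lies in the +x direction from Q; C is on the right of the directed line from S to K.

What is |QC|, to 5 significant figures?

38.766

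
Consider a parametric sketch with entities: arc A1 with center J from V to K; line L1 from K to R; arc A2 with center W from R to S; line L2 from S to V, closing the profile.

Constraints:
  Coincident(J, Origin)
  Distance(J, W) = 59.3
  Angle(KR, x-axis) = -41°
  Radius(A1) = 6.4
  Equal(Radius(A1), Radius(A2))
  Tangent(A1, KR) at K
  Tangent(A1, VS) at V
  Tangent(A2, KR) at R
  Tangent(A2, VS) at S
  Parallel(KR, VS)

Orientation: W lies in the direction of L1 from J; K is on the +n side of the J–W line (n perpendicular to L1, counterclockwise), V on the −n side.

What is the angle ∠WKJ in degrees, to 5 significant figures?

83.840°

The slot axis is L1's direction at -41.0°, so u = (cos -41.0°, sin -41.0°) = (0.75471, -0.65606) and n = (−sin -41.0°, cos -41.0°) = (0.65606, 0.75471). J is at the origin and W lies 59.3 along u from J, so W = 59.3·u = (44.754, -38.904). Tangency of A1 to both parallel lines with radius 6.4 puts K and V at J ± 6.4·n: K = (4.1988, 4.8301), V = (-4.1988, -4.8301). Then cos ∠WKJ = KW·KJ / (|KW||KJ|), giving 83.840°.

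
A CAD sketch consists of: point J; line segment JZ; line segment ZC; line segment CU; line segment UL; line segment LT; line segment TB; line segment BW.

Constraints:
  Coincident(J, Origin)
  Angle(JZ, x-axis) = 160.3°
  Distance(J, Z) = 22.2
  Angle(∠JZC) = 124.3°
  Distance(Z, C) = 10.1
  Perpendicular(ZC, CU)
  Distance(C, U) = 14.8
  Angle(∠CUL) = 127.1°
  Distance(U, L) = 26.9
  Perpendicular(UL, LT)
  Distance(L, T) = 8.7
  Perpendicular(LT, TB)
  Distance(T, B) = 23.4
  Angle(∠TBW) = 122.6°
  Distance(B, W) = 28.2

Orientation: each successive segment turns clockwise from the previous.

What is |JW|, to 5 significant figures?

41.044

J is at the origin; JZ runs at 160.3° with length 22.2, so Z = (-20.901, 7.4835). ∠JZC = 124.3° gives ZC at 104.60° from the x-axis; with |ZC| = 10.1, C = (-23.447, 17.257). The perpendicularity gives CU at right angles to ZC, so CU runs at 14.600°; with |CU| = 14.8, U = (-9.1245, 20.988). ∠CUL = 127.1° gives UL at -38.300° from the x-axis; with |UL| = 26.9, L = (11.986, 4.3159). UL ⟂ LT, so LT runs at -128.30°; with |LT| = 8.7, T = (6.5940, -2.5116). The perpendicularity gives TB at right angles to LT, so TB runs at 141.70°; with |TB| = 23.4, B = (-11.770, 11.991). ∠TBW = 122.6° gives BW at 84.300° from the x-axis; with |BW| = 28.2, W = (-8.9690, 40.052). Then |JW| = |W − J| = 41.044.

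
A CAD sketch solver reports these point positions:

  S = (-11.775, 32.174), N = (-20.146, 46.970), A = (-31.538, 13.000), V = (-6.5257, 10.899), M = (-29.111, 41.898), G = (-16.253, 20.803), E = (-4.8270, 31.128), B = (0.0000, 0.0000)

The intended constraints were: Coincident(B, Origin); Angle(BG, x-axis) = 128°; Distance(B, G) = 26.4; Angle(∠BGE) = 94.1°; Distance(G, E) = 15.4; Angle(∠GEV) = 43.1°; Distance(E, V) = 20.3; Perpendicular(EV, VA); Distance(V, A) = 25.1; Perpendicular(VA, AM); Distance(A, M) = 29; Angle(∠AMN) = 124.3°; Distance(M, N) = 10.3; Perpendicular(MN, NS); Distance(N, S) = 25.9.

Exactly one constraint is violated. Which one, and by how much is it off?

Distance(N, S) = 25.9 — off by 8.90.

B = (0.00, 0.00) ✓; BG at 128.0° ✓; |BG| = 26.40 ✓; ∠BGE = 94.10° ✓; |GE| = 15.40 ✓; ∠GEV = 43.10° ✓; |EV| = 20.30 ✓; ∠(EV, VA) = 90.00° ✓; |VA| = 25.10 ✓; ∠(VA, AM) = 90.00° ✓; |AM| = 29.00 ✓; ∠AMN = 124.3° ✓; |MN| = 10.30 ✓; ∠(MN, NS) = 90.00° ✓; |NS| = 17.00 ✗.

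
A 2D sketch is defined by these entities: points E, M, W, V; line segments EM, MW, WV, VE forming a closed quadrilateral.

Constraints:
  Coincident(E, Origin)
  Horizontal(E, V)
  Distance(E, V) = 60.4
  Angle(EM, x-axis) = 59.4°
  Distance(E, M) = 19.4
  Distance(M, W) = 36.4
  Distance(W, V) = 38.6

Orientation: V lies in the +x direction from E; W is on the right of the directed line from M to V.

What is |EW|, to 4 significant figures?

30.13

Checks: |MW| = 36.40 ✓; |WV| = 38.60 ✓.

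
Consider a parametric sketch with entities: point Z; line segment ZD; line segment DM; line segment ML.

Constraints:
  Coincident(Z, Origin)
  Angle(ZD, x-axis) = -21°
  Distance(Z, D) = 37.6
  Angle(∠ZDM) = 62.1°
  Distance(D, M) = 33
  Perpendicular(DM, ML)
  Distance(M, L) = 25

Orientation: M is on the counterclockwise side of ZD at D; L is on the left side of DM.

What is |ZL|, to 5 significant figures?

17.466

∠ZDM = 62.1°, so DM runs at -21.0° + (180° − 62.1°) = 96.900° from the x-axis; with |DM| = 33.0, M = D + 33.0·(cos 96.900°, sin 96.900°) = (31.138, 19.286). DM ⟂ ML; with |ML| = 25.0 on the left of DM, L = M + 25.0·(-0.99276, -0.12014) = (6.3192, 16.283). Then |ZL| = |L − Z| = 17.466.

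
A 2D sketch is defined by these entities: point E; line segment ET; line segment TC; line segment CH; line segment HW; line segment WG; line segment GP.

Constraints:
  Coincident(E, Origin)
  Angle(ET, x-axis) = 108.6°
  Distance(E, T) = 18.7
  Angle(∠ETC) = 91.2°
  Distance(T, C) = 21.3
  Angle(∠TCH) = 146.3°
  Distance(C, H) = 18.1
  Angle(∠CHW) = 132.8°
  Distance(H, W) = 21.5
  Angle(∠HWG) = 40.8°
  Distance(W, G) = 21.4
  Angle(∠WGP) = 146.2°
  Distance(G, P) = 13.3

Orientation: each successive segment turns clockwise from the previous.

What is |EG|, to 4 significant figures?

23.81

E is at the origin; ET runs at 108.6° with length 18.7, so T = (-5.965, 17.72). ∠ETC = 91.2° gives TC at 19.80° from the x-axis; with |TC| = 21.3, C = (14.08, 24.94). ∠TCH = 146.3° gives CH at -13.90° from the x-axis; with |CH| = 18.1, H = (31.65, 20.59). ∠CHW = 132.8° gives HW at -61.10° from the x-axis; with |HW| = 21.5, W = (42.04, 1.768). ∠HWG = 40.8° gives WG at 159.7° from the x-axis; with |WG| = 21.4, G = (21.97, 9.192). Then |EG| = |G − E| = 23.81.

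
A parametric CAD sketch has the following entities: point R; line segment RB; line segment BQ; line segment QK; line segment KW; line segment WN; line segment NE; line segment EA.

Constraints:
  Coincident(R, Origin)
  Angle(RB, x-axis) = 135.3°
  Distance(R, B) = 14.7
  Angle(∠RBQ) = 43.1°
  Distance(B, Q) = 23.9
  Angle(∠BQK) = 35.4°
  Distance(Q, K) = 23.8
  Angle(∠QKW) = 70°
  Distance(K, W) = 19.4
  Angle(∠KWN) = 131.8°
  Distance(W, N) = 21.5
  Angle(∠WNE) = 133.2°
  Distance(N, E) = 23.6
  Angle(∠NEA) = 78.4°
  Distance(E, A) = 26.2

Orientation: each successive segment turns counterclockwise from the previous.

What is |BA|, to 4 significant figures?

33.68

R is at the origin; RB runs at 135.3° with length 14.7, so B = (-10.45, 10.34). ∠RBQ = 43.1° gives BQ at -87.80° from the x-axis; with |BQ| = 23.9, Q = (-9.531, -13.54). ∠BQK = 35.4° gives QK at 56.80° from the x-axis; with |QK| = 23.8, K = (3.501, 6.373). ∠QKW = 70.0° gives KW at 166.8° from the x-axis; with |KW| = 19.4, W = (-15.39, 10.80). ∠KWN = 131.8° gives WN at -145.0° from the x-axis; with |WN| = 21.5, N = (-33.00, -1.529). ∠WNE = 133.2° gives NE at -98.20° from the x-axis; with |NE| = 23.6, E = (-36.36, -24.89). ∠NEA = 78.4° gives EA at 3.400° from the x-axis; with |EA| = 26.2, A = (-10.21, -23.33). Then |BA| = |A − B| = 33.68.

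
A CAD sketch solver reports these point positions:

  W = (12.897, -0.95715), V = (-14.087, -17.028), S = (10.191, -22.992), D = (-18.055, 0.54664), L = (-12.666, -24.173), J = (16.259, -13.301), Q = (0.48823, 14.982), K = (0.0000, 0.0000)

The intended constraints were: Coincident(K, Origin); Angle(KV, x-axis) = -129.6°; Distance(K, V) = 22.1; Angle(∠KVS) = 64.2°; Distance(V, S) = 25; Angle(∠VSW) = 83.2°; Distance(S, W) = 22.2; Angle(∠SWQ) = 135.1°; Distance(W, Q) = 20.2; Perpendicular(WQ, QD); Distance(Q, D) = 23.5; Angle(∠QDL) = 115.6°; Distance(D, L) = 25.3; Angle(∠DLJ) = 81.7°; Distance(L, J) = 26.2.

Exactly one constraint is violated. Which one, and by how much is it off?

Distance(L, J) = 26.2 — off by 4.70.

K = (0.00, 0.00) ✓; KV at -129.6° ✓; |KV| = 22.10 ✓; ∠KVS = 64.20° ✓; |VS| = 25.00 ✓; ∠VSW = 83.20° ✓; |SW| = 22.20 ✓; ∠SWQ = 135.1° ✓; |WQ| = 20.20 ✓; ∠(WQ, QD) = 90.00° ✓; |QD| = 23.50 ✓; ∠QDL = 115.6° ✓; |DL| = 25.30 ✓; ∠DLJ = 81.70° ✓; |LJ| = 30.90 ✗.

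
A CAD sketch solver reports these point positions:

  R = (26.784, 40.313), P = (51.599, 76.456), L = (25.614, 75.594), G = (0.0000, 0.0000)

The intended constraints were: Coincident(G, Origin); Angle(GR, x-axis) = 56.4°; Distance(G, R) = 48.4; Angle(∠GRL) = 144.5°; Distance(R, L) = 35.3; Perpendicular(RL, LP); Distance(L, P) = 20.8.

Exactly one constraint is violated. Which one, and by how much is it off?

Distance(L, P) = 20.8 — off by 5.20.

G = (0.00, 0.00) ✓; GR at 56.40° ✓; |GR| = 48.40 ✓; ∠GRL = 144.5° ✓; |RL| = 35.30 ✓; ∠(RL, LP) = 90.00° ✓; |LP| = 26.00 ✗.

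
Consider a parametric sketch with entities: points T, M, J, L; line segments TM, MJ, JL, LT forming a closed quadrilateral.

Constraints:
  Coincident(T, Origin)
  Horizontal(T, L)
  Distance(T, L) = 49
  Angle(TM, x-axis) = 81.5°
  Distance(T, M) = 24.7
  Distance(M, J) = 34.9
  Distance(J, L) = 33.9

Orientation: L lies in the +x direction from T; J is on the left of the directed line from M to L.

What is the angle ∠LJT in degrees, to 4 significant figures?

69.15°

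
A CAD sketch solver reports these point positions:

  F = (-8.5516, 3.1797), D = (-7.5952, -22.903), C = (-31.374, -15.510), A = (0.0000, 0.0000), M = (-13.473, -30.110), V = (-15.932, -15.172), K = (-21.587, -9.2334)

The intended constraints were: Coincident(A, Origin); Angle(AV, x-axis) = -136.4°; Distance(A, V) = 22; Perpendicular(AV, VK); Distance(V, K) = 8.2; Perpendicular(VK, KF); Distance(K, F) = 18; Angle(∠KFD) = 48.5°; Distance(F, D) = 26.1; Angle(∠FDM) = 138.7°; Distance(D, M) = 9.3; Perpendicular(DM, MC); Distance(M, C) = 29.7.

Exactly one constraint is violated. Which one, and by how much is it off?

Distance(M, C) = 29.7 — off by 6.60.

A = (0.00, 0.00) ✓; AV at -136.4° ✓; |AV| = 22.00 ✓; ∠(AV, VK) = 90.00° ✓; |VK| = 8.200 ✓; ∠(VK, KF) = 90.00° ✓; |KF| = 18.00 ✓; ∠KFD = 48.50° ✓; |FD| = 26.10 ✓; ∠FDM = 138.7° ✓; |DM| = 9.300 ✓; ∠(DM, MC) = 90.00° ✓; |MC| = 23.10 ✗.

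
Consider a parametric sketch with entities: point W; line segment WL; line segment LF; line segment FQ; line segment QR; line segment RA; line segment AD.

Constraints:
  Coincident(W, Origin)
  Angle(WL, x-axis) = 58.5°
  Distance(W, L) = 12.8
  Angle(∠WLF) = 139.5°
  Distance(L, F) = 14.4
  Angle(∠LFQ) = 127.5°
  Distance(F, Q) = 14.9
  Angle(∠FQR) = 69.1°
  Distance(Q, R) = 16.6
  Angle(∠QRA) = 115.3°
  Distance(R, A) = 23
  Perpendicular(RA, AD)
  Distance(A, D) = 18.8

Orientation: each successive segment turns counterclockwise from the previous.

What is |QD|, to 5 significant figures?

30.332

W is at the origin; WL runs at 58.5° with length 12.8, so L = (6.6880, 10.914). ∠WLF = 139.5° gives LF at 99.000° from the x-axis; with |LF| = 14.4, F = (4.4353, 25.137). ∠LFQ = 127.5° gives FQ at 151.50° from the x-axis; with |FQ| = 14.9, Q = (-8.6590, 32.246). ∠FQR = 69.1° gives QR at -97.600° from the x-axis; with |QR| = 16.6, R = (-10.855, 15.792). ∠QRA = 115.3° gives RA at -32.900° from the x-axis; with |RA| = 23.0, A = (8.4568, 3.2990). The perpendicularity gives AD at right angles to RA, so AD runs at 57.100°; with |AD| = 18.8, D = (18.668, 19.084). Then |QD| = |D − Q| = 30.332.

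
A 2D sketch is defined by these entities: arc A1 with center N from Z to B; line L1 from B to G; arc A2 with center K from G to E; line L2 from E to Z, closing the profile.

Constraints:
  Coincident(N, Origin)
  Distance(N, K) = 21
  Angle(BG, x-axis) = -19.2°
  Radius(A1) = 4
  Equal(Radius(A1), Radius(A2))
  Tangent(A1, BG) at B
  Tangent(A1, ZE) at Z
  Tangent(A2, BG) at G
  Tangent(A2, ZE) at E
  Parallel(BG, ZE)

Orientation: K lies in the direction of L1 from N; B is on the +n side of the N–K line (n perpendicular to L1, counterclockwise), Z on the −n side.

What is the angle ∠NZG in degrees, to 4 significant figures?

69.15°

The slot axis is L1's direction at -19.2°, so u = (cos -19.2°, sin -19.2°) = (0.9444, -0.3289) and n = (−sin -19.2°, cos -19.2°) = (0.3289, 0.9444). N is at the origin and K lies 21.0 along u from N, so K = 21.0·u = (19.83, -6.906). Tangency of A1 to both parallel lines with radius 4.0 puts B and Z at N ± 4.0·n: B = (1.315, 3.778), Z = (-1.315, -3.778). Equal radii place G and E the same way about K: G = K + 4.0·n = (21.15, -3.129), E = K − 4.0·n = (18.52, -10.68). Then cos ∠NZG = ZN·ZG / (|ZN||ZG|), giving 69.15°.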